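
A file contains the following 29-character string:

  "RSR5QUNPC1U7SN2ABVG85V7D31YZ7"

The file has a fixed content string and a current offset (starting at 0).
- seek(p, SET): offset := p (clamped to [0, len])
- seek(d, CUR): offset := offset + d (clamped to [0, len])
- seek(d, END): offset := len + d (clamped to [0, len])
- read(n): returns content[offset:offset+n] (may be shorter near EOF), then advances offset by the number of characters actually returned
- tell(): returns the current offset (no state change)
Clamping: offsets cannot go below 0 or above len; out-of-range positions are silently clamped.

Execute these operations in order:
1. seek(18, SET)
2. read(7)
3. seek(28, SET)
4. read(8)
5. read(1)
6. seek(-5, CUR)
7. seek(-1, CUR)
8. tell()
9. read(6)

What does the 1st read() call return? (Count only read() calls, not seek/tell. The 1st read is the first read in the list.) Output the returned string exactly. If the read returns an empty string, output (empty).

Answer: G85V7D3

Derivation:
After 1 (seek(18, SET)): offset=18
After 2 (read(7)): returned 'G85V7D3', offset=25
After 3 (seek(28, SET)): offset=28
After 4 (read(8)): returned '7', offset=29
After 5 (read(1)): returned '', offset=29
After 6 (seek(-5, CUR)): offset=24
After 7 (seek(-1, CUR)): offset=23
After 8 (tell()): offset=23
After 9 (read(6)): returned 'D31YZ7', offset=29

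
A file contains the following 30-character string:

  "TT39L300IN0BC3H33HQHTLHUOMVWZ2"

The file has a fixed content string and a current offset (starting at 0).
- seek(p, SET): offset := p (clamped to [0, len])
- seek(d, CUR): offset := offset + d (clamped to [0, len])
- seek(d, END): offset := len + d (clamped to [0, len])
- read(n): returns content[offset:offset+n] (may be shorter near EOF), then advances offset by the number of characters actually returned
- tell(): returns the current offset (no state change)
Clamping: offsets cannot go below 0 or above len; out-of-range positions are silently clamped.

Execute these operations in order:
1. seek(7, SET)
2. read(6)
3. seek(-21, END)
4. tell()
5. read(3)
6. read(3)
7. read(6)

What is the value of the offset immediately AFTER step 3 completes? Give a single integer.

After 1 (seek(7, SET)): offset=7
After 2 (read(6)): returned '0IN0BC', offset=13
After 3 (seek(-21, END)): offset=9

Answer: 9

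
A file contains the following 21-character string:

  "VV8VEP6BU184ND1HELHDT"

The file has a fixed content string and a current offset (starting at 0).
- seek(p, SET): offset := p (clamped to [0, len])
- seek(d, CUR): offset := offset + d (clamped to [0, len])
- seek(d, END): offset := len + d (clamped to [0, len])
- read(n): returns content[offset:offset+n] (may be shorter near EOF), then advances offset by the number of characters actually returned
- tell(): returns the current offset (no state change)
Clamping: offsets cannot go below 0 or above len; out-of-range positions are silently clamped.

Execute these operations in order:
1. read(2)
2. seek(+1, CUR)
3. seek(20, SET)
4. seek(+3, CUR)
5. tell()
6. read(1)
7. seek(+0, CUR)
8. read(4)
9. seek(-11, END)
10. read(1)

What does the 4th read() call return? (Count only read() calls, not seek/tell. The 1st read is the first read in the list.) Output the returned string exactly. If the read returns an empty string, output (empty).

After 1 (read(2)): returned 'VV', offset=2
After 2 (seek(+1, CUR)): offset=3
After 3 (seek(20, SET)): offset=20
After 4 (seek(+3, CUR)): offset=21
After 5 (tell()): offset=21
After 6 (read(1)): returned '', offset=21
After 7 (seek(+0, CUR)): offset=21
After 8 (read(4)): returned '', offset=21
After 9 (seek(-11, END)): offset=10
After 10 (read(1)): returned '8', offset=11

Answer: 8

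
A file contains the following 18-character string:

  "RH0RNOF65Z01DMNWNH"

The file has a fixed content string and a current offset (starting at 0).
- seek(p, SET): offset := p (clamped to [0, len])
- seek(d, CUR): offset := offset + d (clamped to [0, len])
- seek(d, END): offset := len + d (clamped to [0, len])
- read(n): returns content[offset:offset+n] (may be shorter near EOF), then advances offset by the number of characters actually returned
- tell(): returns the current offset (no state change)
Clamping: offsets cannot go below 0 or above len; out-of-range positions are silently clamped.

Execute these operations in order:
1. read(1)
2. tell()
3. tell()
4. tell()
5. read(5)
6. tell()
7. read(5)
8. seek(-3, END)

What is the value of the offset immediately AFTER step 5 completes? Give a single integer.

Answer: 6

Derivation:
After 1 (read(1)): returned 'R', offset=1
After 2 (tell()): offset=1
After 3 (tell()): offset=1
After 4 (tell()): offset=1
After 5 (read(5)): returned 'H0RNO', offset=6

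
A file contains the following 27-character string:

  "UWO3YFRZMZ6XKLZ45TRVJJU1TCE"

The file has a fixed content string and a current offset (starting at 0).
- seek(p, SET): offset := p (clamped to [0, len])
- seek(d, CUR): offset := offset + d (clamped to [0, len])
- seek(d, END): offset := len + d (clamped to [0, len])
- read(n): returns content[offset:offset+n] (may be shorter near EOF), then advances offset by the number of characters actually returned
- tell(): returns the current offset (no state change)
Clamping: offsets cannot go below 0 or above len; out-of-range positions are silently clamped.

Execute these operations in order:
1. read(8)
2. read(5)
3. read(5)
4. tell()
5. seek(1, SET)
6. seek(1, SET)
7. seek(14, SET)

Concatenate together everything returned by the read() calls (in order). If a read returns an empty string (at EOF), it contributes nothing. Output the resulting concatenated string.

After 1 (read(8)): returned 'UWO3YFRZ', offset=8
After 2 (read(5)): returned 'MZ6XK', offset=13
After 3 (read(5)): returned 'LZ45T', offset=18
After 4 (tell()): offset=18
After 5 (seek(1, SET)): offset=1
After 6 (seek(1, SET)): offset=1
After 7 (seek(14, SET)): offset=14

Answer: UWO3YFRZMZ6XKLZ45T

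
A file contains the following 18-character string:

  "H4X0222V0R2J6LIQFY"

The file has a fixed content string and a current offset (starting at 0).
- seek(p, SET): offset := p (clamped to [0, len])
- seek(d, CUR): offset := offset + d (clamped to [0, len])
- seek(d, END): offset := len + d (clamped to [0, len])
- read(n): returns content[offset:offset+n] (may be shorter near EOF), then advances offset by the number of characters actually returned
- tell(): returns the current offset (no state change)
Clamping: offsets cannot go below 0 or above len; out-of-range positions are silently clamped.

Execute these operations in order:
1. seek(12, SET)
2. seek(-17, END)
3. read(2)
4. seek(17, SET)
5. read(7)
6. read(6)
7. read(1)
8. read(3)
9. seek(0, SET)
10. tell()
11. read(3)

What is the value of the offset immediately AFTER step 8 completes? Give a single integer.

After 1 (seek(12, SET)): offset=12
After 2 (seek(-17, END)): offset=1
After 3 (read(2)): returned '4X', offset=3
After 4 (seek(17, SET)): offset=17
After 5 (read(7)): returned 'Y', offset=18
After 6 (read(6)): returned '', offset=18
After 7 (read(1)): returned '', offset=18
After 8 (read(3)): returned '', offset=18

Answer: 18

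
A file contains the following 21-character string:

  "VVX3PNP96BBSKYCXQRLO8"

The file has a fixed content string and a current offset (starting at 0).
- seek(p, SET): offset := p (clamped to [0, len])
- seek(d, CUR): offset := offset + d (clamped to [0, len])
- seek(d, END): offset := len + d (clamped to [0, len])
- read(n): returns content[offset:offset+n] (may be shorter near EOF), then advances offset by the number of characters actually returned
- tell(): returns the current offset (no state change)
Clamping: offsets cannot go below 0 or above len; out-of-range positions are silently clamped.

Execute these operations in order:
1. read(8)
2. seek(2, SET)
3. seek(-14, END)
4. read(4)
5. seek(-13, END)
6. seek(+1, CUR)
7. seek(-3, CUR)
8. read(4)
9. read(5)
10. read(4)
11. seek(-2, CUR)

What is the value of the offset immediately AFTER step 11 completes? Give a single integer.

Answer: 17

Derivation:
After 1 (read(8)): returned 'VVX3PNP9', offset=8
After 2 (seek(2, SET)): offset=2
After 3 (seek(-14, END)): offset=7
After 4 (read(4)): returned '96BB', offset=11
After 5 (seek(-13, END)): offset=8
After 6 (seek(+1, CUR)): offset=9
After 7 (seek(-3, CUR)): offset=6
After 8 (read(4)): returned 'P96B', offset=10
After 9 (read(5)): returned 'BSKYC', offset=15
After 10 (read(4)): returned 'XQRL', offset=19
After 11 (seek(-2, CUR)): offset=17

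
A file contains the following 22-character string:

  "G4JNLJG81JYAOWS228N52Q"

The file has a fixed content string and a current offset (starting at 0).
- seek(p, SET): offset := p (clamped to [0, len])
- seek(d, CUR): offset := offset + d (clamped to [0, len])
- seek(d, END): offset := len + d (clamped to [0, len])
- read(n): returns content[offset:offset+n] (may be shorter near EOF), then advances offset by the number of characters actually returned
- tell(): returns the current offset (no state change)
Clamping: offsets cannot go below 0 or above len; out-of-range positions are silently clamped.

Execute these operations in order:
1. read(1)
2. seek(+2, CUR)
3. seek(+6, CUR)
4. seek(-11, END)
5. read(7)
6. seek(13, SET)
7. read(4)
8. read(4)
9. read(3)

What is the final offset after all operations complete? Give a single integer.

Answer: 22

Derivation:
After 1 (read(1)): returned 'G', offset=1
After 2 (seek(+2, CUR)): offset=3
After 3 (seek(+6, CUR)): offset=9
After 4 (seek(-11, END)): offset=11
After 5 (read(7)): returned 'AOWS228', offset=18
After 6 (seek(13, SET)): offset=13
After 7 (read(4)): returned 'WS22', offset=17
After 8 (read(4)): returned '8N52', offset=21
After 9 (read(3)): returned 'Q', offset=22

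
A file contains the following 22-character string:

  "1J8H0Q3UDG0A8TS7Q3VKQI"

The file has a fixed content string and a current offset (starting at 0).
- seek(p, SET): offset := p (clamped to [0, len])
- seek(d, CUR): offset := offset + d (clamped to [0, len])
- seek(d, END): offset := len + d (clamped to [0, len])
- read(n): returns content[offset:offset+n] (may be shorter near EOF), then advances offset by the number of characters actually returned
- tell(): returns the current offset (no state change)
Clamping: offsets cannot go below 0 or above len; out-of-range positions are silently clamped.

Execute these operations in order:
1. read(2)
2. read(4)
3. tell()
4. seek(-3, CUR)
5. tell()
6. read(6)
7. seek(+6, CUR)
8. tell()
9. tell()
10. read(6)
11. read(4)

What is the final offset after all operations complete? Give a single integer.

Answer: 22

Derivation:
After 1 (read(2)): returned '1J', offset=2
After 2 (read(4)): returned '8H0Q', offset=6
After 3 (tell()): offset=6
After 4 (seek(-3, CUR)): offset=3
After 5 (tell()): offset=3
After 6 (read(6)): returned 'H0Q3UD', offset=9
After 7 (seek(+6, CUR)): offset=15
After 8 (tell()): offset=15
After 9 (tell()): offset=15
After 10 (read(6)): returned '7Q3VKQ', offset=21
After 11 (read(4)): returned 'I', offset=22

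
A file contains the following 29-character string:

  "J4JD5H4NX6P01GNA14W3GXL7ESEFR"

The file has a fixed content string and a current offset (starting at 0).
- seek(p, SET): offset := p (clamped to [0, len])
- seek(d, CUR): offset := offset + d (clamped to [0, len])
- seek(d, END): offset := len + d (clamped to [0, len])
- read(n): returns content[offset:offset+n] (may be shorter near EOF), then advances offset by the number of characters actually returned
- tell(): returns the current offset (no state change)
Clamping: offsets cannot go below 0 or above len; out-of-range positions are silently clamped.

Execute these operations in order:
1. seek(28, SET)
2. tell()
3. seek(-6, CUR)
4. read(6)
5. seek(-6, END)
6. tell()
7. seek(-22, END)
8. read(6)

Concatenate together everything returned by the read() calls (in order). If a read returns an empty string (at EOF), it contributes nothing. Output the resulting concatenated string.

Answer: L7ESEFNX6P01

Derivation:
After 1 (seek(28, SET)): offset=28
After 2 (tell()): offset=28
After 3 (seek(-6, CUR)): offset=22
After 4 (read(6)): returned 'L7ESEF', offset=28
After 5 (seek(-6, END)): offset=23
After 6 (tell()): offset=23
After 7 (seek(-22, END)): offset=7
After 8 (read(6)): returned 'NX6P01', offset=13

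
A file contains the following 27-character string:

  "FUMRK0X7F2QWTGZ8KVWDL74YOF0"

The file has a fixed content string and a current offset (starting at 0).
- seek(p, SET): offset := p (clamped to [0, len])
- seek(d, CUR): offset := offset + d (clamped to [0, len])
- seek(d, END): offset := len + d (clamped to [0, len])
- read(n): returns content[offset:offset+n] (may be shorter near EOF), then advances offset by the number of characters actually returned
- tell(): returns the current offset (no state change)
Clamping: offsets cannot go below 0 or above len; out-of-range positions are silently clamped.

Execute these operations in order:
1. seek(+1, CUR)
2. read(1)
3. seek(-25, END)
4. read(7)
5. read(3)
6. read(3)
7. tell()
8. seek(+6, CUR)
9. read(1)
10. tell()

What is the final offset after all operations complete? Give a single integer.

After 1 (seek(+1, CUR)): offset=1
After 2 (read(1)): returned 'U', offset=2
After 3 (seek(-25, END)): offset=2
After 4 (read(7)): returned 'MRK0X7F', offset=9
After 5 (read(3)): returned '2QW', offset=12
After 6 (read(3)): returned 'TGZ', offset=15
After 7 (tell()): offset=15
After 8 (seek(+6, CUR)): offset=21
After 9 (read(1)): returned '7', offset=22
After 10 (tell()): offset=22

Answer: 22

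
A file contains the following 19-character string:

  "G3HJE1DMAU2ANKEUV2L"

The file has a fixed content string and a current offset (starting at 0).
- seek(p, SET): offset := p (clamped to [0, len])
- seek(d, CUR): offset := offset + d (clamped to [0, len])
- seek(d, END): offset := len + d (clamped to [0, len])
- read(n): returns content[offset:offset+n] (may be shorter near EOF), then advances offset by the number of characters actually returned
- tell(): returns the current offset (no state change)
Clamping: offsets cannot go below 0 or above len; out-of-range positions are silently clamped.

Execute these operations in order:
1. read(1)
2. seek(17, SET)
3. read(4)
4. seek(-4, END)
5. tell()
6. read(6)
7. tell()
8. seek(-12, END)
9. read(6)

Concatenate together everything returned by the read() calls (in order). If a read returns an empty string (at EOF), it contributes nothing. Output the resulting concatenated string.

After 1 (read(1)): returned 'G', offset=1
After 2 (seek(17, SET)): offset=17
After 3 (read(4)): returned '2L', offset=19
After 4 (seek(-4, END)): offset=15
After 5 (tell()): offset=15
After 6 (read(6)): returned 'UV2L', offset=19
After 7 (tell()): offset=19
After 8 (seek(-12, END)): offset=7
After 9 (read(6)): returned 'MAU2AN', offset=13

Answer: G2LUV2LMAU2AN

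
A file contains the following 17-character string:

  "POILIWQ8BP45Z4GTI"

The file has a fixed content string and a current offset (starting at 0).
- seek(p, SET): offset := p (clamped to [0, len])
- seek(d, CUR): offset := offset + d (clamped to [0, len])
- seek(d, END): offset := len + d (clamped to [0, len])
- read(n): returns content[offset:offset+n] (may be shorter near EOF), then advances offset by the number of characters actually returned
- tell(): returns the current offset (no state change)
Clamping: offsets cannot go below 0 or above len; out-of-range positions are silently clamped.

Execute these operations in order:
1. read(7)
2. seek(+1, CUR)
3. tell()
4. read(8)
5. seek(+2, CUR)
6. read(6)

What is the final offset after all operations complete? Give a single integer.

Answer: 17

Derivation:
After 1 (read(7)): returned 'POILIWQ', offset=7
After 2 (seek(+1, CUR)): offset=8
After 3 (tell()): offset=8
After 4 (read(8)): returned 'BP45Z4GT', offset=16
After 5 (seek(+2, CUR)): offset=17
After 6 (read(6)): returned '', offset=17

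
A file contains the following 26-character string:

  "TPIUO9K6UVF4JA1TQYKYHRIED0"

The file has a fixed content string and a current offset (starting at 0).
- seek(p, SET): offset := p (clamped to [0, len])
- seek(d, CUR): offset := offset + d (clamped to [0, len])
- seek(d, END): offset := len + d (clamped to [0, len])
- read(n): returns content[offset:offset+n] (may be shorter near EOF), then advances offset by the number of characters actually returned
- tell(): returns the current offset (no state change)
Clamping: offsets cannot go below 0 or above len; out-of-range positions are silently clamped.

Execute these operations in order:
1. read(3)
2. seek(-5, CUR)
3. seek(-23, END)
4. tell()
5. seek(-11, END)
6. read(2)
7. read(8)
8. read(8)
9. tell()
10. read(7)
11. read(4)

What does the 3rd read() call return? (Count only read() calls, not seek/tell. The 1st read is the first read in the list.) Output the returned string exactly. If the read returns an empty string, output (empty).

Answer: YKYHRIED

Derivation:
After 1 (read(3)): returned 'TPI', offset=3
After 2 (seek(-5, CUR)): offset=0
After 3 (seek(-23, END)): offset=3
After 4 (tell()): offset=3
After 5 (seek(-11, END)): offset=15
After 6 (read(2)): returned 'TQ', offset=17
After 7 (read(8)): returned 'YKYHRIED', offset=25
After 8 (read(8)): returned '0', offset=26
After 9 (tell()): offset=26
After 10 (read(7)): returned '', offset=26
After 11 (read(4)): returned '', offset=26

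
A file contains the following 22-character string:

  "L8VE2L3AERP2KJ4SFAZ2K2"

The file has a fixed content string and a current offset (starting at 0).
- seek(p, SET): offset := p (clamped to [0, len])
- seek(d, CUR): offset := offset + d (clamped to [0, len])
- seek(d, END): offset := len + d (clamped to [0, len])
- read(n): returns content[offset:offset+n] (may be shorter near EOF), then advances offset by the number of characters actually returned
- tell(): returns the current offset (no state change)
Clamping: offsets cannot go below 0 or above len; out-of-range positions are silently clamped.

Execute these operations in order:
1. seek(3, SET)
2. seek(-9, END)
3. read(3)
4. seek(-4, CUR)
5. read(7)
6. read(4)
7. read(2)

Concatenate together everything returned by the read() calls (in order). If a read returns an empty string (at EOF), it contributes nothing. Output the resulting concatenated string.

Answer: J4SKJ4SFAZ2K2

Derivation:
After 1 (seek(3, SET)): offset=3
After 2 (seek(-9, END)): offset=13
After 3 (read(3)): returned 'J4S', offset=16
After 4 (seek(-4, CUR)): offset=12
After 5 (read(7)): returned 'KJ4SFAZ', offset=19
After 6 (read(4)): returned '2K2', offset=22
After 7 (read(2)): returned '', offset=22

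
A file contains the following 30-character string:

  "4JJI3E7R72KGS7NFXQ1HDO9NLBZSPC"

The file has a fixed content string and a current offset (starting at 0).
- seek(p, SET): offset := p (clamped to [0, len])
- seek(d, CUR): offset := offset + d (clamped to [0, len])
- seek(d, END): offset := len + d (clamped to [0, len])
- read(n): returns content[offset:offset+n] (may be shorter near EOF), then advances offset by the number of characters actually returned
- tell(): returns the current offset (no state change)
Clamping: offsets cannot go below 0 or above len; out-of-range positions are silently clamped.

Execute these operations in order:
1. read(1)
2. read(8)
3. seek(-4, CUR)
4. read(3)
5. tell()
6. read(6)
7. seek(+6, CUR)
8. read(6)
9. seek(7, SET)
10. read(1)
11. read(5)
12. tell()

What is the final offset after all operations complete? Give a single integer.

After 1 (read(1)): returned '4', offset=1
After 2 (read(8)): returned 'JJI3E7R7', offset=9
After 3 (seek(-4, CUR)): offset=5
After 4 (read(3)): returned 'E7R', offset=8
After 5 (tell()): offset=8
After 6 (read(6)): returned '72KGS7', offset=14
After 7 (seek(+6, CUR)): offset=20
After 8 (read(6)): returned 'DO9NLB', offset=26
After 9 (seek(7, SET)): offset=7
After 10 (read(1)): returned 'R', offset=8
After 11 (read(5)): returned '72KGS', offset=13
After 12 (tell()): offset=13

Answer: 13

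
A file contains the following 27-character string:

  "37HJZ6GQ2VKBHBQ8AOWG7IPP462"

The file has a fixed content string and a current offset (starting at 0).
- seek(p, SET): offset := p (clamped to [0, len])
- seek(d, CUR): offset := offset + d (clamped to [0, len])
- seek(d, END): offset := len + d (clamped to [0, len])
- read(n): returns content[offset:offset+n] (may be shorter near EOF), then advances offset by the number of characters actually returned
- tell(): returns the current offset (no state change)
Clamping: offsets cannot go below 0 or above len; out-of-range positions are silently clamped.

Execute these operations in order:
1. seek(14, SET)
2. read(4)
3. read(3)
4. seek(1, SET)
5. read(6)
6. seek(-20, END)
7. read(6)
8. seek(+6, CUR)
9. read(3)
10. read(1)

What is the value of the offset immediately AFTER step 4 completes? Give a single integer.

Answer: 1

Derivation:
After 1 (seek(14, SET)): offset=14
After 2 (read(4)): returned 'Q8AO', offset=18
After 3 (read(3)): returned 'WG7', offset=21
After 4 (seek(1, SET)): offset=1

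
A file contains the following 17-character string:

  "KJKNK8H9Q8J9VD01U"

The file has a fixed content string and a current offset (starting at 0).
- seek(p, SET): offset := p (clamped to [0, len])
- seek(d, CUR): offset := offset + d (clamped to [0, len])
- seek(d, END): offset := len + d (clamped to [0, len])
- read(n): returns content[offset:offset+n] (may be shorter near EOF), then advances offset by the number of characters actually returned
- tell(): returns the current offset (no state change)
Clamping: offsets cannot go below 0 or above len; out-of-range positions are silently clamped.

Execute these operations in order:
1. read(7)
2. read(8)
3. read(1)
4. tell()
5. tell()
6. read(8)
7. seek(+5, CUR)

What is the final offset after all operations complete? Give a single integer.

Answer: 17

Derivation:
After 1 (read(7)): returned 'KJKNK8H', offset=7
After 2 (read(8)): returned '9Q8J9VD0', offset=15
After 3 (read(1)): returned '1', offset=16
After 4 (tell()): offset=16
After 5 (tell()): offset=16
After 6 (read(8)): returned 'U', offset=17
After 7 (seek(+5, CUR)): offset=17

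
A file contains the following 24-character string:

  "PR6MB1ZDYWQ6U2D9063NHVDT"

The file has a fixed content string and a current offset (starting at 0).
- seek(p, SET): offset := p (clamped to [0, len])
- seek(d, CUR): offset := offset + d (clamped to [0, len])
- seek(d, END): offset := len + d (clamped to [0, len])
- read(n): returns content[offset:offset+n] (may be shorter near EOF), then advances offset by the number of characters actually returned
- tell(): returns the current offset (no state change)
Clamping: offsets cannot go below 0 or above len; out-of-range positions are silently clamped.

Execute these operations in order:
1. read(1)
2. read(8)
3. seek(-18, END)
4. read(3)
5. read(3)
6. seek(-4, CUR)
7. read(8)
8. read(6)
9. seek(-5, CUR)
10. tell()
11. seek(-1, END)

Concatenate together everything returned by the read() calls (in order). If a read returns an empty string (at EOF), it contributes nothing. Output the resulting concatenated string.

After 1 (read(1)): returned 'P', offset=1
After 2 (read(8)): returned 'R6MB1ZDY', offset=9
After 3 (seek(-18, END)): offset=6
After 4 (read(3)): returned 'ZDY', offset=9
After 5 (read(3)): returned 'WQ6', offset=12
After 6 (seek(-4, CUR)): offset=8
After 7 (read(8)): returned 'YWQ6U2D9', offset=16
After 8 (read(6)): returned '063NHV', offset=22
After 9 (seek(-5, CUR)): offset=17
After 10 (tell()): offset=17
After 11 (seek(-1, END)): offset=23

Answer: PR6MB1ZDYZDYWQ6YWQ6U2D9063NHV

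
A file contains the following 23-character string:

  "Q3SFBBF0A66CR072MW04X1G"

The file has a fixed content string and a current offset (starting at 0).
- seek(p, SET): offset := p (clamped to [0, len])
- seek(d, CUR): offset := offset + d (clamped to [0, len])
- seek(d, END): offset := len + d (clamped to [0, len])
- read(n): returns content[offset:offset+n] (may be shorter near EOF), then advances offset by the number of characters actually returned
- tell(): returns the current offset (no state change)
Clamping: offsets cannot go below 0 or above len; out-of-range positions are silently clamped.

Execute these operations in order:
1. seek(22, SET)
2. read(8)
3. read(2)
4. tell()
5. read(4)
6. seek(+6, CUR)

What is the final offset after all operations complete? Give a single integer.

After 1 (seek(22, SET)): offset=22
After 2 (read(8)): returned 'G', offset=23
After 3 (read(2)): returned '', offset=23
After 4 (tell()): offset=23
After 5 (read(4)): returned '', offset=23
After 6 (seek(+6, CUR)): offset=23

Answer: 23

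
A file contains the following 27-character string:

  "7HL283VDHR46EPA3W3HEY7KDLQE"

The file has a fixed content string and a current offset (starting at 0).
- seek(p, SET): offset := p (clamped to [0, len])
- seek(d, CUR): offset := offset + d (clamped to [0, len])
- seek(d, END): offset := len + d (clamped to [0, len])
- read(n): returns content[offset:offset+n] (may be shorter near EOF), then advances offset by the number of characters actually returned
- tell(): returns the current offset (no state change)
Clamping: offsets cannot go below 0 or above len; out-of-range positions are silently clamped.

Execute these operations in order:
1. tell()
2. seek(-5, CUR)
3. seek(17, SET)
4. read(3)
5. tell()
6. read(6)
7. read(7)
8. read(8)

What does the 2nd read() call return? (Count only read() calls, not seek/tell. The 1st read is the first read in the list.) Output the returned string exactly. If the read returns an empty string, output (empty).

After 1 (tell()): offset=0
After 2 (seek(-5, CUR)): offset=0
After 3 (seek(17, SET)): offset=17
After 4 (read(3)): returned '3HE', offset=20
After 5 (tell()): offset=20
After 6 (read(6)): returned 'Y7KDLQ', offset=26
After 7 (read(7)): returned 'E', offset=27
After 8 (read(8)): returned '', offset=27

Answer: Y7KDLQ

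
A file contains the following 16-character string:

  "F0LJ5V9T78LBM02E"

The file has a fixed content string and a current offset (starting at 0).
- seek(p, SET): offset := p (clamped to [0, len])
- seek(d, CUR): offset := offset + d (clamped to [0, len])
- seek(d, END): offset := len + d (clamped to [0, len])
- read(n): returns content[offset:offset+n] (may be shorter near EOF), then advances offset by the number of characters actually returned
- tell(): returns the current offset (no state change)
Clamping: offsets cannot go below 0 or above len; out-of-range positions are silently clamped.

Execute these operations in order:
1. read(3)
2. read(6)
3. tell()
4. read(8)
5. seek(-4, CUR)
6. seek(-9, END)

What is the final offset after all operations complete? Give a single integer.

Answer: 7

Derivation:
After 1 (read(3)): returned 'F0L', offset=3
After 2 (read(6)): returned 'J5V9T7', offset=9
After 3 (tell()): offset=9
After 4 (read(8)): returned '8LBM02E', offset=16
After 5 (seek(-4, CUR)): offset=12
After 6 (seek(-9, END)): offset=7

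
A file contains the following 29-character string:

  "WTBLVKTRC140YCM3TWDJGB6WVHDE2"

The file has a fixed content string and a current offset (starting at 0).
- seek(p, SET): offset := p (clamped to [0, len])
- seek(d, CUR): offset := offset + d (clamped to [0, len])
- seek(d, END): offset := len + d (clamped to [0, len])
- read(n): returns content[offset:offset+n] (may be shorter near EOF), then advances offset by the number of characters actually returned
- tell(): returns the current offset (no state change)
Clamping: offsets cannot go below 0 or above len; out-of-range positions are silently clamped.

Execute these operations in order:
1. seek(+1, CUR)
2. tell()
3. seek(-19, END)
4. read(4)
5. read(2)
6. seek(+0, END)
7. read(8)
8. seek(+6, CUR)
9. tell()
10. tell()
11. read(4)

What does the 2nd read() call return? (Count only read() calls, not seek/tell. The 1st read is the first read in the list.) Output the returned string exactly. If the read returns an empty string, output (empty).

After 1 (seek(+1, CUR)): offset=1
After 2 (tell()): offset=1
After 3 (seek(-19, END)): offset=10
After 4 (read(4)): returned '40YC', offset=14
After 5 (read(2)): returned 'M3', offset=16
After 6 (seek(+0, END)): offset=29
After 7 (read(8)): returned '', offset=29
After 8 (seek(+6, CUR)): offset=29
After 9 (tell()): offset=29
After 10 (tell()): offset=29
After 11 (read(4)): returned '', offset=29

Answer: M3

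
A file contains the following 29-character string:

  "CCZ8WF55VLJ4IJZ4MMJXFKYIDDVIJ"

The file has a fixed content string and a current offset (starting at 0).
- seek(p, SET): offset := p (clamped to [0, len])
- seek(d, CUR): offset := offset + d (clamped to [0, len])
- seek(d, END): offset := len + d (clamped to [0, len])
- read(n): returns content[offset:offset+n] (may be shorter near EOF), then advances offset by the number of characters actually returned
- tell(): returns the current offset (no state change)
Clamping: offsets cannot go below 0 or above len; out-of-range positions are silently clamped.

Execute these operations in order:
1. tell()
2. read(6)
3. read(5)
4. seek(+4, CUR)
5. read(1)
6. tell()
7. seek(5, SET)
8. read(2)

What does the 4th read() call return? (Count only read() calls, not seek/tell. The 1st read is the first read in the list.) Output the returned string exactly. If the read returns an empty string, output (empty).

Answer: F5

Derivation:
After 1 (tell()): offset=0
After 2 (read(6)): returned 'CCZ8WF', offset=6
After 3 (read(5)): returned '55VLJ', offset=11
After 4 (seek(+4, CUR)): offset=15
After 5 (read(1)): returned '4', offset=16
After 6 (tell()): offset=16
After 7 (seek(5, SET)): offset=5
After 8 (read(2)): returned 'F5', offset=7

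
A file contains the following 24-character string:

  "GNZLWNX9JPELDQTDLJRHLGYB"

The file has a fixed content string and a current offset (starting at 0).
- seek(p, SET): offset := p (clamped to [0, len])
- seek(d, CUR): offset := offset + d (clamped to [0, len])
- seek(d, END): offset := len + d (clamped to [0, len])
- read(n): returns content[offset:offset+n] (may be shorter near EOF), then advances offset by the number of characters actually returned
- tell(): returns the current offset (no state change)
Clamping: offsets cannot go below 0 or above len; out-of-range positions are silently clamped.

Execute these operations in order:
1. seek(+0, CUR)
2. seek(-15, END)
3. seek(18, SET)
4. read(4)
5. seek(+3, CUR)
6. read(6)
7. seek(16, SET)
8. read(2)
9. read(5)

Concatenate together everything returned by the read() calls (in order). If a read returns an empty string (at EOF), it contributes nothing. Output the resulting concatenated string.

Answer: RHLGLJRHLGY

Derivation:
After 1 (seek(+0, CUR)): offset=0
After 2 (seek(-15, END)): offset=9
After 3 (seek(18, SET)): offset=18
After 4 (read(4)): returned 'RHLG', offset=22
After 5 (seek(+3, CUR)): offset=24
After 6 (read(6)): returned '', offset=24
After 7 (seek(16, SET)): offset=16
After 8 (read(2)): returned 'LJ', offset=18
After 9 (read(5)): returned 'RHLGY', offset=23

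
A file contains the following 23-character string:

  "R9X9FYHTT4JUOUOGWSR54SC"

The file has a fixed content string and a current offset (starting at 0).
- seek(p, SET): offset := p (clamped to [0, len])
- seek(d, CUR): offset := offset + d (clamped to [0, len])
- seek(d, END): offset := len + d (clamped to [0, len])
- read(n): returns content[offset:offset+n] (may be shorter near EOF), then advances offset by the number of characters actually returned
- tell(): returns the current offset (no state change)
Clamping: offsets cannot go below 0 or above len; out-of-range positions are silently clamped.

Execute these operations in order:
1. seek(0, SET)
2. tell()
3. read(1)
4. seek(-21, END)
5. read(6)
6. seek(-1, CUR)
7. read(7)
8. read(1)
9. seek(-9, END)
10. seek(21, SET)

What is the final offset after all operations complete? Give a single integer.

Answer: 21

Derivation:
After 1 (seek(0, SET)): offset=0
After 2 (tell()): offset=0
After 3 (read(1)): returned 'R', offset=1
After 4 (seek(-21, END)): offset=2
After 5 (read(6)): returned 'X9FYHT', offset=8
After 6 (seek(-1, CUR)): offset=7
After 7 (read(7)): returned 'TT4JUOU', offset=14
After 8 (read(1)): returned 'O', offset=15
After 9 (seek(-9, END)): offset=14
After 10 (seek(21, SET)): offset=21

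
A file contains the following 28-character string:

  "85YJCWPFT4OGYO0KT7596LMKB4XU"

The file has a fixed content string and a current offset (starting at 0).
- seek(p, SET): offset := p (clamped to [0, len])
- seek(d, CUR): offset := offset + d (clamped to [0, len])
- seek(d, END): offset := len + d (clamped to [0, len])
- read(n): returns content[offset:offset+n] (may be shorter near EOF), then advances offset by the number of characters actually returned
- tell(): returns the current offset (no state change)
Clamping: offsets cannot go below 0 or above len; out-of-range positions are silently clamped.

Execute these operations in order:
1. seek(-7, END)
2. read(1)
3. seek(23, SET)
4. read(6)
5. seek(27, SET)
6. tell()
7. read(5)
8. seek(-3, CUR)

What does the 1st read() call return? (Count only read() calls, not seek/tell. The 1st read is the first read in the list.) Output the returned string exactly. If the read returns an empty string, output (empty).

Answer: L

Derivation:
After 1 (seek(-7, END)): offset=21
After 2 (read(1)): returned 'L', offset=22
After 3 (seek(23, SET)): offset=23
After 4 (read(6)): returned 'KB4XU', offset=28
After 5 (seek(27, SET)): offset=27
After 6 (tell()): offset=27
After 7 (read(5)): returned 'U', offset=28
After 8 (seek(-3, CUR)): offset=25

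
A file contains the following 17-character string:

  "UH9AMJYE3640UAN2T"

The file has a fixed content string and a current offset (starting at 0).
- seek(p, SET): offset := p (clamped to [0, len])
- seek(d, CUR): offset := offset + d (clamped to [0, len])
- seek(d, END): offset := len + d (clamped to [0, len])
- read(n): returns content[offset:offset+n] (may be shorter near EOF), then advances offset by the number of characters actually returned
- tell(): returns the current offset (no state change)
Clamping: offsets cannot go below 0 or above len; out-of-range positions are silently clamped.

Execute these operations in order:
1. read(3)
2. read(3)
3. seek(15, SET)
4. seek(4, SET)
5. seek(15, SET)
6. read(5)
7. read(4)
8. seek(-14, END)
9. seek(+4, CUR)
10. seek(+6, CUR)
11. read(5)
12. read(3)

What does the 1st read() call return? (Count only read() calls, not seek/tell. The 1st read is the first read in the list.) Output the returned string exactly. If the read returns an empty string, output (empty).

Answer: UH9

Derivation:
After 1 (read(3)): returned 'UH9', offset=3
After 2 (read(3)): returned 'AMJ', offset=6
After 3 (seek(15, SET)): offset=15
After 4 (seek(4, SET)): offset=4
After 5 (seek(15, SET)): offset=15
After 6 (read(5)): returned '2T', offset=17
After 7 (read(4)): returned '', offset=17
After 8 (seek(-14, END)): offset=3
After 9 (seek(+4, CUR)): offset=7
After 10 (seek(+6, CUR)): offset=13
After 11 (read(5)): returned 'AN2T', offset=17
After 12 (read(3)): returned '', offset=17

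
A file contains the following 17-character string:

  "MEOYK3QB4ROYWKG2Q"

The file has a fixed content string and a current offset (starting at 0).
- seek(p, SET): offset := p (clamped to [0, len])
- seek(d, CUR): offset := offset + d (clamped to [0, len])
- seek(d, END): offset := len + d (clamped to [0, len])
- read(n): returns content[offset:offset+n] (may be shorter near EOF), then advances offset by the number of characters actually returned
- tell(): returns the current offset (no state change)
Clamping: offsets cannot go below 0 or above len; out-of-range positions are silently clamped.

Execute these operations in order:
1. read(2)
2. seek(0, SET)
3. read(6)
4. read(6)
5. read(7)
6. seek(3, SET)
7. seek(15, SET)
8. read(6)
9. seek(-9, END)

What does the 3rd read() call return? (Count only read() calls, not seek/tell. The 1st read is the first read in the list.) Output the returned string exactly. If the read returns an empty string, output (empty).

After 1 (read(2)): returned 'ME', offset=2
After 2 (seek(0, SET)): offset=0
After 3 (read(6)): returned 'MEOYK3', offset=6
After 4 (read(6)): returned 'QB4ROY', offset=12
After 5 (read(7)): returned 'WKG2Q', offset=17
After 6 (seek(3, SET)): offset=3
After 7 (seek(15, SET)): offset=15
After 8 (read(6)): returned '2Q', offset=17
After 9 (seek(-9, END)): offset=8

Answer: QB4ROY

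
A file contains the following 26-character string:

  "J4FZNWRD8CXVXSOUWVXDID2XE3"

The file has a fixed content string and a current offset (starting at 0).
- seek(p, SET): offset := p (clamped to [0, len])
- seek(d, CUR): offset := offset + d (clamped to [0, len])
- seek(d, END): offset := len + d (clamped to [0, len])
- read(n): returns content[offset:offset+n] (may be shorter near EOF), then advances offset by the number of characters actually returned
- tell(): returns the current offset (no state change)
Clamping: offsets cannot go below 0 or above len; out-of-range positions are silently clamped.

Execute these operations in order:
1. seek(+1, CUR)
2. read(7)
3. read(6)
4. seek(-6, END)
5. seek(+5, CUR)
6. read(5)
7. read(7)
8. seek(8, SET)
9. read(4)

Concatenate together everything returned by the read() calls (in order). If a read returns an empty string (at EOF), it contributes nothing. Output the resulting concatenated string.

Answer: 4FZNWRD8CXVXS38CXV

Derivation:
After 1 (seek(+1, CUR)): offset=1
After 2 (read(7)): returned '4FZNWRD', offset=8
After 3 (read(6)): returned '8CXVXS', offset=14
After 4 (seek(-6, END)): offset=20
After 5 (seek(+5, CUR)): offset=25
After 6 (read(5)): returned '3', offset=26
After 7 (read(7)): returned '', offset=26
After 8 (seek(8, SET)): offset=8
After 9 (read(4)): returned '8CXV', offset=12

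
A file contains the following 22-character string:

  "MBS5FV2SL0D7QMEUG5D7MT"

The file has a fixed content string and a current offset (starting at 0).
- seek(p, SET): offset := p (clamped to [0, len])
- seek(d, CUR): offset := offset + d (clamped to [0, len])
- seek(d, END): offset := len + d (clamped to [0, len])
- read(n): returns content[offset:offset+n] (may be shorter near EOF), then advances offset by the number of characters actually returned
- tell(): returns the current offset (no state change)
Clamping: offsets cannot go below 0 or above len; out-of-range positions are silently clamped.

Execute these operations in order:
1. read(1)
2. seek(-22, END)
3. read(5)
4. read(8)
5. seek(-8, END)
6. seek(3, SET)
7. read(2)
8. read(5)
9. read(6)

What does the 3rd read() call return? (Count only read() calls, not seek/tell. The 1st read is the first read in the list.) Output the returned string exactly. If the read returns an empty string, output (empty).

Answer: V2SL0D7Q

Derivation:
After 1 (read(1)): returned 'M', offset=1
After 2 (seek(-22, END)): offset=0
After 3 (read(5)): returned 'MBS5F', offset=5
After 4 (read(8)): returned 'V2SL0D7Q', offset=13
After 5 (seek(-8, END)): offset=14
After 6 (seek(3, SET)): offset=3
After 7 (read(2)): returned '5F', offset=5
After 8 (read(5)): returned 'V2SL0', offset=10
After 9 (read(6)): returned 'D7QMEU', offset=16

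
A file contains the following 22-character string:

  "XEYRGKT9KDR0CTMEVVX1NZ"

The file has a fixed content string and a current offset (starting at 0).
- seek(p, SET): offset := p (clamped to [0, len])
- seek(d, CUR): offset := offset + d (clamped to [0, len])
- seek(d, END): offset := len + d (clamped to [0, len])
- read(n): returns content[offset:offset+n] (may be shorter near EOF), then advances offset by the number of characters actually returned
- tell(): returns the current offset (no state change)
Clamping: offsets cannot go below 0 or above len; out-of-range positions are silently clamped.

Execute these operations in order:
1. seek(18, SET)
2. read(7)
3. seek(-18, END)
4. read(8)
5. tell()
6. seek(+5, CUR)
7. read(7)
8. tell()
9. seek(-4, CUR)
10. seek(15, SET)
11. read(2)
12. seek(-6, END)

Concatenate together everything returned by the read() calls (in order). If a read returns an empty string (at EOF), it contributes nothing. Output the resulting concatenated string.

Answer: X1NZGKT9KDR0VX1NZEV

Derivation:
After 1 (seek(18, SET)): offset=18
After 2 (read(7)): returned 'X1NZ', offset=22
After 3 (seek(-18, END)): offset=4
After 4 (read(8)): returned 'GKT9KDR0', offset=12
After 5 (tell()): offset=12
After 6 (seek(+5, CUR)): offset=17
After 7 (read(7)): returned 'VX1NZ', offset=22
After 8 (tell()): offset=22
After 9 (seek(-4, CUR)): offset=18
After 10 (seek(15, SET)): offset=15
After 11 (read(2)): returned 'EV', offset=17
After 12 (seek(-6, END)): offset=16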